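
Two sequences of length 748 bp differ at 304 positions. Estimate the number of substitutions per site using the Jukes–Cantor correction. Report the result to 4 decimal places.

0.5855

p = 304/748 ≈ 0.406417.
d = −(3/4) ln(1 − 4p/3) = −0.75 ln(1 − 0.541889) = −0.75 ln(0.458111)
  = −0.75 × (-0.780644) = 0.585483 substitutions/site.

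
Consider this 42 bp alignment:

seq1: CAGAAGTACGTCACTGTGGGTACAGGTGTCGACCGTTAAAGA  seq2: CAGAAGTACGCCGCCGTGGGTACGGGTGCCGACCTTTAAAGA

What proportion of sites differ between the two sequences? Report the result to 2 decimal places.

The sequences differ at 6 of 42 positions (sites 11, 13, 15, 24, 29, 35).
p = 6/42 = 0.142857… ≈ 0.14 (to 2 d.p.).

0.14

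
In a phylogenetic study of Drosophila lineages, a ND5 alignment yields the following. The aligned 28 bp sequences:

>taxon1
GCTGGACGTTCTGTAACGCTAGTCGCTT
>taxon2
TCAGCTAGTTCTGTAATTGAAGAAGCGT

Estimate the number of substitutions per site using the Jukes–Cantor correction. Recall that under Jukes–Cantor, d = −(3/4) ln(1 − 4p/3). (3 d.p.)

The sequences differ at 12 of 28 sites, so p = 12/28 ≈ 0.428571.
d = −(3/4) ln(1 − 4p/3) = −0.75 ln(1 − 0.571428) = −0.75 ln(0.428572)
  = −0.75 × (-0.847297) = 0.635473 substitutions/site.

0.635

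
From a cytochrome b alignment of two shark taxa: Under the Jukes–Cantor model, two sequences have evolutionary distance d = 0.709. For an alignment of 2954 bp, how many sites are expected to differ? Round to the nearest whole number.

Invert JC69: p = (3/4)(1 − e^(−4d/3)) = 0.75 × (1 − e^(-0.945333)) = 0.75 × (1 − 0.388550) = 0.458588.
Expected differing sites = pL ≈ 0.458588 × 2954 = 1354.668952 ≈ 1355.

1355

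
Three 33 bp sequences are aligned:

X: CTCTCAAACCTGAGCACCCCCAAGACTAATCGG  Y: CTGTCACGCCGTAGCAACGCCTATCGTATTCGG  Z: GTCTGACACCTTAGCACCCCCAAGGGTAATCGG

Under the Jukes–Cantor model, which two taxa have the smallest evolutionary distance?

X and Z

X–Y: 12/33 differ, p = 0.364, d = 0.497.
X–Z: 6/33 differ, p = 0.182, d = 0.208.
Y–Z: 11/33 differ, p = 0.333, d = 0.441.
The smallest distance is between X and Z.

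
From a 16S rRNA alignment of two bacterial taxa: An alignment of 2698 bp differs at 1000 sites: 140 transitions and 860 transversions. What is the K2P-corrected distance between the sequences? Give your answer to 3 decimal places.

P = 140/2698 ≈ 0.05189 and Q = 860/2698 ≈ 0.318755.
Under the Kimura two-parameter model, d = −½ ln(1 − 2P − Q) − ¼ ln(1 − 2Q).
1 − 2P − Q = 0.577465, giving −½ ln(0.577465) = 0.274554.
1 − 2Q = 0.36249, giving −¼ ln(0.36249) = 0.253690.
d = 0.274554 + 0.253690 = 0.528244.

0.528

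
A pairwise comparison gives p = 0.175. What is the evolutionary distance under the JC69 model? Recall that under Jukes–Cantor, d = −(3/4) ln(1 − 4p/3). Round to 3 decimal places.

0.199

d = −(3/4) ln(1 − 4p/3) = −0.75 ln(1 − 0.233333) = −0.75 ln(0.766667)
  = −0.75 × (-0.265703) = 0.199277 substitutions/site.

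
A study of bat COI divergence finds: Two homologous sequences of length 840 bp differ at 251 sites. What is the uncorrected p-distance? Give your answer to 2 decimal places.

0.30

p = 251/840 = 0.298809… ≈ 0.30 (to 2 d.p.).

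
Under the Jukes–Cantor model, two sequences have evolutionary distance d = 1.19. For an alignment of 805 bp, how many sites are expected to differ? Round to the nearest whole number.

480

Invert JC69: p = (3/4)(1 − e^(−4d/3)) = 0.75 × (1 − e^(-1.586667)) = 0.75 × (1 − 0.204606) = 0.596546.
Expected differing sites = pL ≈ 0.596546 × 805 = 480.21953 ≈ 480.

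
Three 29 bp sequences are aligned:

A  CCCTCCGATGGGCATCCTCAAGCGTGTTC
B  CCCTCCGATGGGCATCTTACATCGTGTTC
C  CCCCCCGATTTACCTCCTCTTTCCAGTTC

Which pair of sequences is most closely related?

A–B: 4/29 differ, p = 0.138, d = 0.152.
A–C: 10/29 differ, p = 0.345, d = 0.462.
B–C: 11/29 differ, p = 0.379, d = 0.529.
The smallest distance is between A and B.

A and B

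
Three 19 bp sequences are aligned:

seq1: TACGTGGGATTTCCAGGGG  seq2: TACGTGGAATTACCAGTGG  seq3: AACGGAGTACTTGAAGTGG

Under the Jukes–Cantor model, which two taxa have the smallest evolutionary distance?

seq1–seq2: 3/19 differ, p = 0.158, d = 0.177.
seq1–seq3: 8/19 differ, p = 0.421, d = 0.618.
seq2–seq3: 8/19 differ, p = 0.421, d = 0.618.
The smallest distance is between seq1 and seq2.

seq1 and seq2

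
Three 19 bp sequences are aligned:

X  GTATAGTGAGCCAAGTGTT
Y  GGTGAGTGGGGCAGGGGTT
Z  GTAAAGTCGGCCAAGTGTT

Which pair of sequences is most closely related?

X and Z

X–Y: 7/19 differ, p = 0.368, d = 0.507.
X–Z: 3/19 differ, p = 0.158, d = 0.177.
Y–Z: 7/19 differ, p = 0.368, d = 0.507.
The smallest distance is between X and Z.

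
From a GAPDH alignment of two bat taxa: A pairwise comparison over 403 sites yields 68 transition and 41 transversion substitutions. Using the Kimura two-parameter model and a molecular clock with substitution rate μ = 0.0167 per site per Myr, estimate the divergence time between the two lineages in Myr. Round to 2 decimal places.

P = 68/403 ≈ 0.168734 and Q = 41/403 ≈ 0.101737.
Under the Kimura two-parameter model, d = −½ ln(1 − 2P − Q) − ¼ ln(1 − 2Q).
1 − 2P − Q = 0.560795, giving −½ ln(0.560795) = 0.289200.
1 − 2Q = 0.796526, giving −¼ ln(0.796526) = 0.056874.
d = 0.289200 + 0.056874 = 0.346074.
Under a molecular clock d = 2μt, so t = d/(2μ) = 0.346074 / (2 × 0.0167) = 10.36 Myr.

10.36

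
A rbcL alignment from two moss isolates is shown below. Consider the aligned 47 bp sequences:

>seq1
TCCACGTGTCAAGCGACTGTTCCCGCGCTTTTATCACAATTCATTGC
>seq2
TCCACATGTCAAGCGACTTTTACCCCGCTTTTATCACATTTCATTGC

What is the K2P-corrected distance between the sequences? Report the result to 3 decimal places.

0.115

Of 47 sites, 1 differences are transitions and 4 are transversions, so P = 1/47 ≈ 0.021277 and Q = 4/47 ≈ 0.085106.
Under the Kimura two-parameter model, d = −½ ln(1 − 2P − Q) − ¼ ln(1 − 2Q).
1 − 2P − Q = 0.87234, giving −½ ln(0.87234) = 0.068288.
1 − 2Q = 0.829788, giving −¼ ln(0.829788) = 0.046646.
d = 0.068288 + 0.046646 = 0.114934.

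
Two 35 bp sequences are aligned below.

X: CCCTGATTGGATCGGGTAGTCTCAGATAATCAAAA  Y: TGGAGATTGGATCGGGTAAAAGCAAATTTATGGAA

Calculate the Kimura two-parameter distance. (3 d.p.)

Of 35 sites, 6 differences are transitions and 9 are transversions, so P = 6/35 ≈ 0.171429 and Q = 9/35 ≈ 0.257143.
Under the Kimura two-parameter model, d = −½ ln(1 − 2P − Q) − ¼ ln(1 − 2Q).
1 − 2P − Q = 0.399999, giving −½ ln(0.399999) = 0.458147.
1 − 2Q = 0.485714, giving −¼ ln(0.485714) = 0.180534.
d = 0.458147 + 0.180534 = 0.638681.

0.639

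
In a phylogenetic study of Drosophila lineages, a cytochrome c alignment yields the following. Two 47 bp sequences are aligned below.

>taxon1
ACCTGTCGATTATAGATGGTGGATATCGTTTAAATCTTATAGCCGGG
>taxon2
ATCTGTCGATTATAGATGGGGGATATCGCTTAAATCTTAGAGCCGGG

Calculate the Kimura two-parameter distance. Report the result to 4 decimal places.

Of 47 sites, 2 differences are transitions and 2 are transversions, so P = 2/47 ≈ 0.042553 and Q = 2/47 ≈ 0.042553.
Under the Kimura two-parameter model, d = −½ ln(1 − 2P − Q) − ¼ ln(1 − 2Q).
1 − 2P − Q = 0.872341, giving −½ ln(0.872341) = 0.068287.
1 − 2Q = 0.914894, giving −¼ ln(0.914894) = 0.022237.
d = 0.068287 + 0.022237 = 0.090524.

0.0905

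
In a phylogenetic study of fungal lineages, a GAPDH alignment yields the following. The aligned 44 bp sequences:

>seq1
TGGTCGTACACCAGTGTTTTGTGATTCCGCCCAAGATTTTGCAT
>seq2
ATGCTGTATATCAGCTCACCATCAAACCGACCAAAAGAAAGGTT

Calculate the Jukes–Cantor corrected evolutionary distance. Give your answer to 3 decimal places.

0.974

The sequences differ at 24 of 44 sites, so p = 24/44 ≈ 0.545455.
d = −(3/4) ln(1 − 4p/3) = −0.75 ln(1 − 0.727273) = −0.75 ln(0.272727)
  = −0.75 × (-1.299284) = 0.974463 substitutions/site.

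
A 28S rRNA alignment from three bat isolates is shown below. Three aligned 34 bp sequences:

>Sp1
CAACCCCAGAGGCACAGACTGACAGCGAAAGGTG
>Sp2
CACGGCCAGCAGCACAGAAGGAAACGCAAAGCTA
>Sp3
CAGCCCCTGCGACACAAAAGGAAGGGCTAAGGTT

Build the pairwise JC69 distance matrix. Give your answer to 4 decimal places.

Sp1–Sp2: 13/34 sites differ → p ≈ 0.382353, d = −0.75 ln(1 − 0.509804) = 0.534712 ≈ 0.5347.
Sp1–Sp3: 13/34 sites differ → p ≈ 0.382353, d = −0.75 ln(1 − 0.509804) = 0.534712 ≈ 0.5347.
Sp2–Sp3: 12/34 sites differ → p ≈ 0.352941, d = −0.75 ln(1 − 0.470588) = 0.476991 ≈ 0.4770.

d(Sp1,Sp2) = 0.5347, d(Sp1,Sp3) = 0.5347, d(Sp2,Sp3) = 0.4770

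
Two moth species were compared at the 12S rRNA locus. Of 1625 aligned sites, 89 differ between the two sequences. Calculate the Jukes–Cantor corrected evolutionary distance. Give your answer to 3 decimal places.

0.057

p = 89/1625 ≈ 0.054769.
d = −(3/4) ln(1 − 4p/3) = −0.75 ln(1 − 0.073025) = −0.75 ln(0.926975)
  = −0.75 × (-0.075829) = 0.056872 substitutions/site.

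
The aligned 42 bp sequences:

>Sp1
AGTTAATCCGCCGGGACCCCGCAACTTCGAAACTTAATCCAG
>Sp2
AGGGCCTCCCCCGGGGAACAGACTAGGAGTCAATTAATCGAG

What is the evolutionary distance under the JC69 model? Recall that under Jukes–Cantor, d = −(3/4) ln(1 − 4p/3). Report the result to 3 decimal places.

0.756

The sequences differ at 20 of 42 sites, so p = 20/42 ≈ 0.47619.
d = −(3/4) ln(1 − 4p/3) = −0.75 ln(1 − 0.63492) = −0.75 ln(0.36508)
  = −0.75 × (-1.007639) = 0.755729 substitutions/site.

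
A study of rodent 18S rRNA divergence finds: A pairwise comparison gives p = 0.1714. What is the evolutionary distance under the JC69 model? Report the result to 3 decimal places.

d = −(3/4) ln(1 − 4p/3) = −0.75 ln(1 − 0.228533) = −0.75 ln(0.771467)
  = −0.75 × (-0.259461) = 0.194596 substitutions/site.

0.195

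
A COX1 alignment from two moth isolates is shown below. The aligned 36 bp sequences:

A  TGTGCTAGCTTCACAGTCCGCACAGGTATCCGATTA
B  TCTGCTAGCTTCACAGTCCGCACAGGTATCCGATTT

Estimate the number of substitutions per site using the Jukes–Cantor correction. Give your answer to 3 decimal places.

0.058

The sequences differ at 2 of 36 sites (2, 36), so p = 2/36 ≈ 0.055556.
d = −(3/4) ln(1 − 4p/3) = −0.75 ln(1 − 0.074075) = −0.75 ln(0.925925)
  = −0.75 × (-0.076962) = 0.057722 substitutions/site.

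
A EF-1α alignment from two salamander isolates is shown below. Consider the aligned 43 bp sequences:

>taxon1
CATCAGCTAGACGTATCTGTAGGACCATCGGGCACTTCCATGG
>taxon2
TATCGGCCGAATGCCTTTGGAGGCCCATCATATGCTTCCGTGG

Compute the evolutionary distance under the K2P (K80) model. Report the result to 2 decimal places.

0.65

Of 43 sites, 13 differences are transitions and 4 are transversions, so P = 13/43 ≈ 0.302326 and Q = 4/43 ≈ 0.093023.
Under the Kimura two-parameter model, d = −½ ln(1 − 2P − Q) − ¼ ln(1 − 2Q).
1 − 2P − Q = 0.302325, giving −½ ln(0.302325) = 0.598126.
1 − 2Q = 0.813954, giving −¼ ln(0.813954) = 0.051463.
d = 0.598126 + 0.051463 = 0.649589.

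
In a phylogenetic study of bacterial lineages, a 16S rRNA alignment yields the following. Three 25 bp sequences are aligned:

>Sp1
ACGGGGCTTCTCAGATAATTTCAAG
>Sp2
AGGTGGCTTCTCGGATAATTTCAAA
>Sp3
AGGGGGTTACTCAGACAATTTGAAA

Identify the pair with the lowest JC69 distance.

Sp1–Sp2: 4/25 differ, p = 0.160, d = 0.180.
Sp1–Sp3: 6/25 differ, p = 0.240, d = 0.289.
Sp2–Sp3: 6/25 differ, p = 0.240, d = 0.289.
The smallest distance is between Sp1 and Sp2.

Sp1 and Sp2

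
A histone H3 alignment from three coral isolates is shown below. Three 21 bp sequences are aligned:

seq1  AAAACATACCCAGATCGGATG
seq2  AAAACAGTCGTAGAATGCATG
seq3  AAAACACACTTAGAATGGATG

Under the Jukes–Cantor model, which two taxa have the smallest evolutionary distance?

seq2 and seq3

seq1–seq2: 7/21 differ, p = 0.333, d = 0.441.
seq1–seq3: 5/21 differ, p = 0.238, d = 0.286.
seq2–seq3: 4/21 differ, p = 0.190, d = 0.220.
The smallest distance is between seq2 and seq3.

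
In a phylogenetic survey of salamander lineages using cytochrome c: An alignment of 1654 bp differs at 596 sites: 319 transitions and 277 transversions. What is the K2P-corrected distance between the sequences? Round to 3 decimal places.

P = 319/1654 ≈ 0.192866 and Q = 277/1654 ≈ 0.167473.
Under the Kimura two-parameter model, d = −½ ln(1 − 2P − Q) − ¼ ln(1 − 2Q).
1 − 2P − Q = 0.446795, giving −½ ln(0.446795) = 0.402828.
1 − 2Q = 0.665054, giving −¼ ln(0.665054) = 0.101972.
d = 0.402828 + 0.101972 = 0.504800.

0.505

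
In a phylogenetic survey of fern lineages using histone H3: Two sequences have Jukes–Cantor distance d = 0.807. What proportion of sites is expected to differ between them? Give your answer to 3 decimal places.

0.494

p = (3/4)(1 − e^(−4d/3)) = 0.75 × (1 − e^(-1.076)) = 0.75 × (1 − 0.340957) = 0.494282.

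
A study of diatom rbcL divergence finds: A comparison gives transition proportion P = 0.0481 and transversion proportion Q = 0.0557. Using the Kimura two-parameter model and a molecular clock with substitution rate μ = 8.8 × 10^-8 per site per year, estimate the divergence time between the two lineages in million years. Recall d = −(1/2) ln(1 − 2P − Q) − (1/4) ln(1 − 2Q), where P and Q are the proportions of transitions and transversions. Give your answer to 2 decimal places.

Under the Kimura two-parameter model, d = −½ ln(1 − 2P − Q) − ¼ ln(1 − 2Q).
1 − 2P − Q = 0.8481, giving −½ ln(0.8481) = 0.082378.
1 − 2Q = 0.8886, giving −¼ ln(0.8886) = 0.029527.
d = 0.082378 + 0.029527 = 0.111905.
Under a molecular clock d = 2μt, so t = d/(2μ) = 0.111905 / (2 × 8.8 × 10^-8) = 0.64 million years.

0.64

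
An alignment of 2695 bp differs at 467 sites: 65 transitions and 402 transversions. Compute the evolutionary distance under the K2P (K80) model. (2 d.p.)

0.20

P = 65/2695 ≈ 0.024119 and Q = 402/2695 ≈ 0.149165.
Under the Kimura two-parameter model, d = −½ ln(1 − 2P − Q) − ¼ ln(1 − 2Q).
1 − 2P − Q = 0.802597, giving −½ ln(0.802597) = 0.109951.
1 − 2Q = 0.70167, giving −¼ ln(0.70167) = 0.088573.
d = 0.109951 + 0.088573 = 0.198524.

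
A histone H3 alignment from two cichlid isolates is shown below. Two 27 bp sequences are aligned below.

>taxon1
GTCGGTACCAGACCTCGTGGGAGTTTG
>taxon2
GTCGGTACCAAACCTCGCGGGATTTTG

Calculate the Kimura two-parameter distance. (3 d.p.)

Of 27 sites, 2 differences are transitions and 1 are transversions, so P = 2/27 ≈ 0.074074 and Q = 1/27 ≈ 0.037037.
Under the Kimura two-parameter model, d = −½ ln(1 − 2P − Q) − ¼ ln(1 − 2Q).
1 − 2P − Q = 0.814815, giving −½ ln(0.814815) = 0.102397.
1 − 2Q = 0.925926, giving −¼ ln(0.925926) = 0.019240.
d = 0.102397 + 0.019240 = 0.121637.

0.122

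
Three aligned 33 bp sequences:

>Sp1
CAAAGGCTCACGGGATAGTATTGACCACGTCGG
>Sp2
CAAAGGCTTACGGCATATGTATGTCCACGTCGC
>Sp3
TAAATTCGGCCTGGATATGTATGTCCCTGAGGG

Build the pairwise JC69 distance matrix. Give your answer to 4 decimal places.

Sp1–Sp2: 8/33 sites differ → p ≈ 0.242424, d = −0.75 ln(1 − 0.323232) = 0.292820 ≈ 0.2928.
Sp1–Sp3: 16/33 sites differ → p ≈ 0.484848, d = −0.75 ln(1 − 0.646464) = 0.779827 ≈ 0.7798.
Sp2–Sp3: 13/33 sites differ → p ≈ 0.393939, d = −0.75 ln(1 − 0.525252) = 0.558728 ≈ 0.5587.

d(Sp1,Sp2) = 0.2928, d(Sp1,Sp3) = 0.7798, d(Sp2,Sp3) = 0.5587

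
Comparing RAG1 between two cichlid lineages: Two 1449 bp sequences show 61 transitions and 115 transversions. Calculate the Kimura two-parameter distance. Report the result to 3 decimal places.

P = 61/1449 ≈ 0.042098 and Q = 115/1449 ≈ 0.079365.
Under the Kimura two-parameter model, d = −½ ln(1 − 2P − Q) − ¼ ln(1 − 2Q).
1 − 2P − Q = 0.836439, giving −½ ln(0.836439) = 0.089301.
1 − 2Q = 0.84127, giving −¼ ln(0.84127) = 0.043211.
d = 0.089301 + 0.043211 = 0.132512.

0.133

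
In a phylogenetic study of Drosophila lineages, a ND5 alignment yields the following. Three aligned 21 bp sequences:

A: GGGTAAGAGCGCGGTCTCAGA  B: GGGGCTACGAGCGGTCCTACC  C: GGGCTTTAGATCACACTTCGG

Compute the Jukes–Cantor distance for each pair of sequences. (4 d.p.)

A–B: 10/21 sites differ → p ≈ 0.47619, d = −0.75 ln(1 − 0.63492) = 0.755729 ≈ 0.7557.
A–C: 12/21 sites differ → p ≈ 0.571429, d = −0.75 ln(1 − 0.761905) = 1.076314 ≈ 1.0763.
B–C: 12/21 sites differ → p ≈ 0.571429, d = −0.75 ln(1 − 0.761905) = 1.076314 ≈ 1.0763.

d(A,B) = 0.7557, d(A,C) = 1.0763, d(B,C) = 1.0763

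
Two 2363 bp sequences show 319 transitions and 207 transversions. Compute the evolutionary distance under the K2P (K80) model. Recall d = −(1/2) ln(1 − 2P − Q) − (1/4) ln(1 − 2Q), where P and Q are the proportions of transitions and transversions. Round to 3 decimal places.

P = 319/2363 ≈ 0.134998 and Q = 207/2363 ≈ 0.087601.
Under the Kimura two-parameter model, d = −½ ln(1 − 2P − Q) − ¼ ln(1 − 2Q).
1 − 2P − Q = 0.642403, giving −½ ln(0.642403) = 0.221270.
1 − 2Q = 0.824798, giving −¼ ln(0.824798) = 0.048154.
d = 0.221270 + 0.048154 = 0.269424.

0.269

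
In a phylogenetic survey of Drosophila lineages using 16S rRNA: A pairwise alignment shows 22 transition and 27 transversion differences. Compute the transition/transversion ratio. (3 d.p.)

R = 22/27 = 0.814814… ≈ 0.815 (to 3 d.p.).

0.815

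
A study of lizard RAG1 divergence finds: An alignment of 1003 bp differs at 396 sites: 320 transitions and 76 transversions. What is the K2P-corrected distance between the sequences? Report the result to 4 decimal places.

0.6667

P = 320/1003 ≈ 0.319043 and Q = 76/1003 ≈ 0.075773.
Under the Kimura two-parameter model, d = −½ ln(1 − 2P − Q) − ¼ ln(1 − 2Q).
1 − 2P − Q = 0.286141, giving −½ ln(0.286141) = 0.625635.
1 − 2Q = 0.848454, giving −¼ ln(0.848454) = 0.041085.
d = 0.625635 + 0.041085 = 0.666720.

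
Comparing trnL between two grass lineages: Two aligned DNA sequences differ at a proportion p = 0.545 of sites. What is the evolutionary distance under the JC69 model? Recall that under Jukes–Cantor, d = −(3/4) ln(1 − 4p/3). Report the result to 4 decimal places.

d = −(3/4) ln(1 − 4p/3) = −0.75 ln(1 − 0.726667) = −0.75 ln(0.273333)
  = −0.75 × (-1.297064) = 0.972798 substitutions/site.

0.9728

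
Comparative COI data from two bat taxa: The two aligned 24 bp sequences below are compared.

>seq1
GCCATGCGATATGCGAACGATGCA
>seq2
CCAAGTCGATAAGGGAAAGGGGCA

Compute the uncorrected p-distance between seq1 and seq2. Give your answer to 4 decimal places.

The sequences differ at 9 of 24 positions (sites 1, 3, 5, 6, 12, 14, 18, 20, 21).
p = 9/24 = 0.3750.

0.3750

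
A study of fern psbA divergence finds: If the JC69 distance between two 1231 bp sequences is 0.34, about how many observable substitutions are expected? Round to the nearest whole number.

Invert JC69: p = (3/4)(1 − e^(−4d/3)) = 0.75 × (1 − e^(-0.453333)) = 0.75 × (1 − 0.635506) = 0.273371.
Expected differing sites = pL ≈ 0.273371 × 1231 = 336.519701 ≈ 337.

337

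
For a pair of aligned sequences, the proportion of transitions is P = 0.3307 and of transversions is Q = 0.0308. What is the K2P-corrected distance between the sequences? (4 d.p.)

0.6050

Under the Kimura two-parameter model, d = −½ ln(1 − 2P − Q) − ¼ ln(1 − 2Q).
1 − 2P − Q = 0.3078, giving −½ ln(0.3078) = 0.589153.
1 − 2Q = 0.9384, giving −¼ ln(0.9384) = 0.015895.
d = 0.589153 + 0.015895 = 0.605048.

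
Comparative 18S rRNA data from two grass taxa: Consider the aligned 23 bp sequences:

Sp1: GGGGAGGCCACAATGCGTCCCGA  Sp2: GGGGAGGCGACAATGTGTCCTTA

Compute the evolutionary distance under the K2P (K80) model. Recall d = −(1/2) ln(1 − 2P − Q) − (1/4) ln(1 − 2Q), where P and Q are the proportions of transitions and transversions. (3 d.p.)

0.199

Of 23 sites, 2 differences are transitions and 2 are transversions, so P = 2/23 ≈ 0.086957 and Q = 2/23 ≈ 0.086957.
Under the Kimura two-parameter model, d = −½ ln(1 − 2P − Q) − ¼ ln(1 − 2Q).
1 − 2P − Q = 0.739129, giving −½ ln(0.739129) = 0.151141.
1 − 2Q = 0.826086, giving −¼ ln(0.826086) = 0.047764.
d = 0.151141 + 0.047764 = 0.198905.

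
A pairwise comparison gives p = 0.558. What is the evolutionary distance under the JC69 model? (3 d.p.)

d = −(3/4) ln(1 − 4p/3) = −0.75 ln(1 − 0.744) = −0.75 ln(0.256)
  = −0.75 × (-1.362578) = 1.021934 substitutions/site.

1.022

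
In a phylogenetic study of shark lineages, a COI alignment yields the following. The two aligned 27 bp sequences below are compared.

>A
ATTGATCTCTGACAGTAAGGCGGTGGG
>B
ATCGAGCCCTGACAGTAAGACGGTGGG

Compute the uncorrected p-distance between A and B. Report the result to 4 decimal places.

The sequences differ at 4 of 27 positions (sites 3, 6, 8, 20).
p = 4/27 = 0.148148… ≈ 0.1481 (to 4 d.p.).

0.1481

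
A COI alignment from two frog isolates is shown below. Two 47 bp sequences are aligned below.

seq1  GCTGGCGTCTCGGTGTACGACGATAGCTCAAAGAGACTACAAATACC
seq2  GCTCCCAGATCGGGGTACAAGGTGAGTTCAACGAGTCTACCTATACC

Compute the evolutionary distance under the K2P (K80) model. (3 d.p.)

0.420

Of 47 sites, 3 differences are transitions and 12 are transversions, so P = 3/47 ≈ 0.06383 and Q = 12/47 ≈ 0.255319.
Under the Kimura two-parameter model, d = −½ ln(1 − 2P − Q) − ¼ ln(1 − 2Q).
1 − 2P − Q = 0.617021, giving −½ ln(0.617021) = 0.241426.
1 − 2Q = 0.489362, giving −¼ ln(0.489362) = 0.178663.
d = 0.241426 + 0.178663 = 0.420089.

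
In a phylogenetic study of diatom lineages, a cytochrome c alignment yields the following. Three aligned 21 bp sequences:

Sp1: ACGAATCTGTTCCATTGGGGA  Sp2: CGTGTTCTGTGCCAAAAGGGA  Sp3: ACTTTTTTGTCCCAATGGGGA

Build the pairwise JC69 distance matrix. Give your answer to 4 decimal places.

d(Sp1,Sp2) = 0.6355, d(Sp1,Sp3) = 0.3597, d(Sp2,Sp3) = 0.4408

Sp1–Sp2: 9/21 sites differ → p ≈ 0.428571, d = −0.75 ln(1 − 0.571428) = 0.635472 ≈ 0.6355.
Sp1–Sp3: 6/21 sites differ → p ≈ 0.285714, d = −0.75 ln(1 − 0.380952) = 0.359679 ≈ 0.3597.
Sp2–Sp3: 7/21 sites differ → p ≈ 0.333333, d = −0.75 ln(1 − 0.444444) = 0.440839 ≈ 0.4408.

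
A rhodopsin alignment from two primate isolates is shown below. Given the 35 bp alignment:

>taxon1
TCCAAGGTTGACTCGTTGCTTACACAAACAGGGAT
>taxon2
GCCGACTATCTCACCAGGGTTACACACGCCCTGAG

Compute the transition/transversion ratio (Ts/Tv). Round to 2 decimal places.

Transitions are A↔G and C↔T; transversions are all other mismatches.
Transitions: 2. Transversions: 16.
R = 2/16 = 0.125 ≈ 0.13 (to 2 d.p.).

0.13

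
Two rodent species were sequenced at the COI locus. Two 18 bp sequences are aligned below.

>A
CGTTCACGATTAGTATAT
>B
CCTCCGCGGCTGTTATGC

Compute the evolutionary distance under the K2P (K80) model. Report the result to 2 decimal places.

1.16

Of 18 sites, 7 differences are transitions and 2 are transversions, so P = 7/18 ≈ 0.388889 and Q = 2/18 ≈ 0.111111.
Under the Kimura two-parameter model, d = −½ ln(1 − 2P − Q) − ¼ ln(1 − 2Q).
1 − 2P − Q = 0.111111, giving −½ ln(0.111111) = 1.098613.
1 − 2Q = 0.777778, giving −¼ ln(0.777778) = 0.062829.
d = 1.098613 + 0.062829 = 1.161442.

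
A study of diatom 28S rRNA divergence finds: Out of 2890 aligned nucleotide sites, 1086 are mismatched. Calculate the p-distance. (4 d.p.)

p = 1086/2890 = 0.375778… ≈ 0.3758 (to 4 d.p.).

0.3758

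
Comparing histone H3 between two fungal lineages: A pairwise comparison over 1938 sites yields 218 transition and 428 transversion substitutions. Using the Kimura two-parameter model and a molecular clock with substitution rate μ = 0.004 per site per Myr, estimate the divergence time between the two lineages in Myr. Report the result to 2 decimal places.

P = 218/1938 ≈ 0.112487 and Q = 428/1938 ≈ 0.220846.
Under the Kimura two-parameter model, d = −½ ln(1 − 2P − Q) − ¼ ln(1 − 2Q).
1 − 2P − Q = 0.55418, giving −½ ln(0.55418) = 0.295133.
1 − 2Q = 0.558308, giving −¼ ln(0.558308) = 0.145711.
d = 0.295133 + 0.145711 = 0.440844.
Under a molecular clock d = 2μt, so t = d/(2μ) = 0.440844 / (2 × 0.004) = 55.11 Myr.

55.11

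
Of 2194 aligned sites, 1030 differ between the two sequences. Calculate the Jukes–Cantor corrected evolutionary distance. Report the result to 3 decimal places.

0.738

p = 1030/2194 ≈ 0.469462.
d = −(3/4) ln(1 − 4p/3) = −0.75 ln(1 − 0.625949) = −0.75 ln(0.374051)
  = −0.75 × (-0.983363) = 0.737522 substitutions/site.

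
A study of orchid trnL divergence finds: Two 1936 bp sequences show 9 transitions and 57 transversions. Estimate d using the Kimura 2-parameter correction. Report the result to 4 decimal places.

0.0349

P = 9/1936 ≈ 0.004649 and Q = 57/1936 ≈ 0.029442.
Under the Kimura two-parameter model, d = −½ ln(1 − 2P − Q) − ¼ ln(1 − 2Q).
1 − 2P − Q = 0.96126, giving −½ ln(0.96126) = 0.019755.
1 − 2Q = 0.941116, giving −¼ ln(0.941116) = 0.015172.
d = 0.019755 + 0.015172 = 0.034927.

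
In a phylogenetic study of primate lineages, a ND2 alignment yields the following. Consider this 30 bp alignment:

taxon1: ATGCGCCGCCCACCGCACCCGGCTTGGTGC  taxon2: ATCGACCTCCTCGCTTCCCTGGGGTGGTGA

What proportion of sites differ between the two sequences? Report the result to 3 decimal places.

0.467

The sequences differ at 14 of 30 positions.
p = 14/30 = 0.466666… ≈ 0.467 (to 3 d.p.).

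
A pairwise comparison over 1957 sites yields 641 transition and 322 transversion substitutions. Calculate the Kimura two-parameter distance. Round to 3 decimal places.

0.956

P = 641/1957 ≈ 0.327542 and Q = 322/1957 ≈ 0.164538.
Under the Kimura two-parameter model, d = −½ ln(1 − 2P − Q) − ¼ ln(1 − 2Q).
1 − 2P − Q = 0.180378, giving −½ ln(0.180378) = 0.856350.
1 − 2Q = 0.670924, giving −¼ ln(0.670924) = 0.099775.
d = 0.856350 + 0.099775 = 0.956125.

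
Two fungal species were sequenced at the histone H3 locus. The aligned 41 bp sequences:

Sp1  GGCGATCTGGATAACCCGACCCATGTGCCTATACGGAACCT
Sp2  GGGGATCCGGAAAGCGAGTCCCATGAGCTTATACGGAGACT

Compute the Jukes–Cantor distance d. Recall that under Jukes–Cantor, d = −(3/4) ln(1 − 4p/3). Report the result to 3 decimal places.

The sequences differ at 11 of 41 sites, so p = 11/41 ≈ 0.268293.
d = −(3/4) ln(1 − 4p/3) = −0.75 ln(1 − 0.357724) = −0.75 ln(0.642276)
  = −0.75 × (-0.442737) = 0.332053 substitutions/site.

0.332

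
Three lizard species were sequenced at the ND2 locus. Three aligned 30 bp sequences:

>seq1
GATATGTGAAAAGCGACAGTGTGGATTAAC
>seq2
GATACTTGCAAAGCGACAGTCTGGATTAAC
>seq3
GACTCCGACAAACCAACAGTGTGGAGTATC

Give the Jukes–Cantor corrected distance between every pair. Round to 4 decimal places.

d(seq1,seq2) = 0.1468, d(seq1,seq3) = 0.5034, d(seq2,seq3) = 0.4408

seq1–seq2: 4/30 sites differ → p ≈ 0.133333, d = −0.75 ln(1 − 0.177777) = 0.146808 ≈ 0.1468.
seq1–seq3: 11/30 sites differ → p ≈ 0.366667, d = −0.75 ln(1 − 0.488889) = 0.503376 ≈ 0.5034.
seq2–seq3: 10/30 sites differ → p ≈ 0.333333, d = −0.75 ln(1 − 0.444444) = 0.440839 ≈ 0.4408.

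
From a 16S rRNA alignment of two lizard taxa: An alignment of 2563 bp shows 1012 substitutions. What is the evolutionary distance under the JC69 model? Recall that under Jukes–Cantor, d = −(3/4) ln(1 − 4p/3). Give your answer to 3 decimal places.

0.561

p = 1012/2563 ≈ 0.39485.
d = −(3/4) ln(1 − 4p/3) = −0.75 ln(1 − 0.526467) = −0.75 ln(0.473533)
  = −0.75 × (-0.747534) = 0.560651 substitutions/site.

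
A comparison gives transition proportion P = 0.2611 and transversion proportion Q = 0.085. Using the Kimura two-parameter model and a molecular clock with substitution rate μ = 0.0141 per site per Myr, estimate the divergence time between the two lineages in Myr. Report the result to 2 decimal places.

Under the Kimura two-parameter model, d = −½ ln(1 − 2P − Q) − ¼ ln(1 − 2Q).
1 − 2P − Q = 0.3928, giving −½ ln(0.3928) = 0.467227.
1 − 2Q = 0.83, giving −¼ ln(0.83) = 0.046582.
d = 0.467227 + 0.046582 = 0.513809.
Under a molecular clock d = 2μt, so t = d/(2μ) = 0.513809 / (2 × 0.0141) = 18.22 Myr.

18.22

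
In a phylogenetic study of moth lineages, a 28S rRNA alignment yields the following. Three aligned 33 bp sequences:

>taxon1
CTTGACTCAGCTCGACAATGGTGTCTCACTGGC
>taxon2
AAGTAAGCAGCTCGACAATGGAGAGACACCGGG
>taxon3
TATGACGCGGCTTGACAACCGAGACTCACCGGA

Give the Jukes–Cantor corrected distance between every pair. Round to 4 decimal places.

d(taxon1,taxon2) = 0.4975, d(taxon1,taxon3) = 0.4408, d(taxon2,taxon3) = 0.4408

taxon1–taxon2: 12/33 sites differ → p ≈ 0.363636, d = −0.75 ln(1 − 0.484848) = 0.497470 ≈ 0.4975.
taxon1–taxon3: 11/33 sites differ → p ≈ 0.333333, d = −0.75 ln(1 − 0.444444) = 0.440839 ≈ 0.4408.
taxon2–taxon3: 11/33 sites differ → p ≈ 0.333333, d = −0.75 ln(1 − 0.444444) = 0.440839 ≈ 0.4408.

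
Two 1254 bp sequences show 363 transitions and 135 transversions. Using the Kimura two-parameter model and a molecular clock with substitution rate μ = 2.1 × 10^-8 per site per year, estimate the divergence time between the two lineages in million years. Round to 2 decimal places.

15.26

P = 363/1254 ≈ 0.289474 and Q = 135/1254 ≈ 0.107656.
Under the Kimura two-parameter model, d = −½ ln(1 − 2P − Q) − ¼ ln(1 − 2Q).
1 − 2P − Q = 0.313396, giving −½ ln(0.313396) = 0.580144.
1 − 2Q = 0.784688, giving −¼ ln(0.784688) = 0.060617.
d = 0.580144 + 0.060617 = 0.640761.
Under a molecular clock d = 2μt, so t = d/(2μ) = 0.640761 / (2 × 2.1 × 10^-8) = 15.26 million years.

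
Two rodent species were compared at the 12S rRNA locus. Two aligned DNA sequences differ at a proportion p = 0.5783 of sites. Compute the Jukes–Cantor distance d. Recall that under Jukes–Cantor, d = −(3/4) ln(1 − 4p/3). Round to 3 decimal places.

d = −(3/4) ln(1 − 4p/3) = −0.75 ln(1 − 0.771067) = −0.75 ln(0.228933)
  = −0.75 × (-1.474326) = 1.105745 substitutions/site.

1.106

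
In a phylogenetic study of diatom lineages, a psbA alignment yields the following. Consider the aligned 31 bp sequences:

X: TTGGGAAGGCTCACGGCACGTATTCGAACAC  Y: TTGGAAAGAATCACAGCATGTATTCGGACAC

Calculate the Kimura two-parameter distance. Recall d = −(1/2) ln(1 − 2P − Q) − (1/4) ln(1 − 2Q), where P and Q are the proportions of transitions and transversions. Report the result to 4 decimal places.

0.2358

Of 31 sites, 5 differences are transitions and 1 are transversions, so P = 5/31 ≈ 0.16129 and Q = 1/31 ≈ 0.032258.
Under the Kimura two-parameter model, d = −½ ln(1 − 2P − Q) − ¼ ln(1 − 2Q).
1 − 2P − Q = 0.645162, giving −½ ln(0.645162) = 0.219127.
1 − 2Q = 0.935484, giving −¼ ln(0.935484) = 0.016673.
d = 0.219127 + 0.016673 = 0.235800.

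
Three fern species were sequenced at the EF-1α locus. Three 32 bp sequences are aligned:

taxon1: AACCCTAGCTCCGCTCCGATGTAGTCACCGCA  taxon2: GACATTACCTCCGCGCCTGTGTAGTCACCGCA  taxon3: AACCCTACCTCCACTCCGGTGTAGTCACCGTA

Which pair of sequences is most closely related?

taxon1–taxon2: 7/32 differ, p = 0.219, d = 0.259.
taxon1–taxon3: 4/32 differ, p = 0.125, d = 0.137.
taxon2–taxon3: 7/32 differ, p = 0.219, d = 0.259.
The smallest distance is between taxon1 and taxon3.

taxon1 and taxon3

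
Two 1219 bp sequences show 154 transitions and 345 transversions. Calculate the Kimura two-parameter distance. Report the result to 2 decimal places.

0.59

P = 154/1219 ≈ 0.126333 and Q = 345/1219 ≈ 0.283019.
Under the Kimura two-parameter model, d = −½ ln(1 − 2P − Q) − ¼ ln(1 − 2Q).
1 − 2P − Q = 0.464315, giving −½ ln(0.464315) = 0.383596.
1 − 2Q = 0.433962, giving −¼ ln(0.433962) = 0.208700.
d = 0.383596 + 0.208700 = 0.592296.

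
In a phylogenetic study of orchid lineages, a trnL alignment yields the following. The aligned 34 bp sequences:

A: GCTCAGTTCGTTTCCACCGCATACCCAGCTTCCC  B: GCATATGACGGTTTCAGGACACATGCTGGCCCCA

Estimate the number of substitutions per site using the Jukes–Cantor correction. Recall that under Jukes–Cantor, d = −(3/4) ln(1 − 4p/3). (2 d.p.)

0.92

The sequences differ at 18 of 34 sites, so p = 18/34 ≈ 0.529412.
d = −(3/4) ln(1 − 4p/3) = −0.75 ln(1 − 0.705883) = −0.75 ln(0.294117)
  = −0.75 × (-1.223778) = 0.917834 substitutions/site.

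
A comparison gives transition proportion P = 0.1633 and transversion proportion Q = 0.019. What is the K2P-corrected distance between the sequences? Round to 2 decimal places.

Under the Kimura two-parameter model, d = −½ ln(1 − 2P − Q) − ¼ ln(1 − 2Q).
1 − 2P − Q = 0.6544, giving −½ ln(0.6544) = 0.212018.
1 − 2Q = 0.962, giving −¼ ln(0.962) = 0.009685.
d = 0.212018 + 0.009685 = 0.221703.

0.22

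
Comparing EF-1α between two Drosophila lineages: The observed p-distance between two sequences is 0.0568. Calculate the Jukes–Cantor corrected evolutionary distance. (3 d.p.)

0.059

d = −(3/4) ln(1 − 4p/3) = −0.75 ln(1 − 0.075733) = −0.75 ln(0.924267)
  = −0.75 × (-0.078754) = 0.059066 substitutions/site.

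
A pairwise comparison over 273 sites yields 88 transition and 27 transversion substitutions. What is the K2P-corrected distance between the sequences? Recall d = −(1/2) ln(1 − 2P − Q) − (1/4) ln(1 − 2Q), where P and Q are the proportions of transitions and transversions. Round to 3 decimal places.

P = 88/273 ≈ 0.322344 and Q = 27/273 ≈ 0.098901.
Under the Kimura two-parameter model, d = −½ ln(1 − 2P − Q) − ¼ ln(1 − 2Q).
1 − 2P − Q = 0.256411, giving −½ ln(0.256411) = 0.680487.
1 − 2Q = 0.802198, giving −¼ ln(0.802198) = 0.055100.
d = 0.680487 + 0.055100 = 0.735587.

0.736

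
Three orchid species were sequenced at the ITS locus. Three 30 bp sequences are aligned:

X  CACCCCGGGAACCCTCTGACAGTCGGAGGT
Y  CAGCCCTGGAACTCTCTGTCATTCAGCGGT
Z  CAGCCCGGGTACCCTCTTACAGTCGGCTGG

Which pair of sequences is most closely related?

X and Z

X–Y: 7/30 differ, p = 0.233, d = 0.280.
X–Z: 6/30 differ, p = 0.200, d = 0.233.
Y–Z: 9/30 differ, p = 0.300, d = 0.383.
The smallest distance is between X and Z.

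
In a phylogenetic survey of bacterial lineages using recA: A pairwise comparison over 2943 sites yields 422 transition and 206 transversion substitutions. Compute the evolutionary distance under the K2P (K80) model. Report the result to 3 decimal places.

0.258

P = 422/2943 ≈ 0.143391 and Q = 206/2943 ≈ 0.069997.
Under the Kimura two-parameter model, d = −½ ln(1 − 2P − Q) − ¼ ln(1 − 2Q).
1 − 2P − Q = 0.643221, giving −½ ln(0.643221) = 0.220633.
1 − 2Q = 0.860006, giving −¼ ln(0.860006) = 0.037704.
d = 0.220633 + 0.037704 = 0.258337.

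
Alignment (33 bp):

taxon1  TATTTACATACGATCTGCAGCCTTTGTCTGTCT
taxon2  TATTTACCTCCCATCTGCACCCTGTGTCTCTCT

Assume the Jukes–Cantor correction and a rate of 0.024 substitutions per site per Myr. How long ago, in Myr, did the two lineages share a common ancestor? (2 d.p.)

The sequences differ at 6 of 33 sites (8, 10, 12, 20, 24, 30), so p = 6/33 ≈ 0.181818.
d = −(3/4) ln(1 − 4p/3) = −0.75 ln(1 − 0.242424) = −0.75 ln(0.757576)
  = −0.75 × (-0.277631) = 0.208223 substitutions/site.
Under a molecular clock d = 2μt, so t = d/(2μ) = 0.208223 / (2 × 0.024) = 4.34 Myr.

4.34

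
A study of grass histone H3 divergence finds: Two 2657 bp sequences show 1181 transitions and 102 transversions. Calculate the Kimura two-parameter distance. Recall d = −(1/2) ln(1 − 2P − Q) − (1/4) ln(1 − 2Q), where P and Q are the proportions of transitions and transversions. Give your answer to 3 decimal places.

P = 1181/2657 ≈ 0.444486 and Q = 102/2657 ≈ 0.038389.
Under the Kimura two-parameter model, d = −½ ln(1 − 2P − Q) − ¼ ln(1 − 2Q).
1 − 2P − Q = 0.072639, giving −½ ln(0.072639) = 1.311127.
1 − 2Q = 0.923222, giving −¼ ln(0.923222) = 0.019971.
d = 1.311127 + 0.019971 = 1.331098.

1.331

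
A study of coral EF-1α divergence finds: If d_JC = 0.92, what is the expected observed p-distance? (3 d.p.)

0.530

p = (3/4)(1 − e^(−4d/3)) = 0.75 × (1 − e^(-1.226667)) = 0.75 × (1 − 0.293268) = 0.530049.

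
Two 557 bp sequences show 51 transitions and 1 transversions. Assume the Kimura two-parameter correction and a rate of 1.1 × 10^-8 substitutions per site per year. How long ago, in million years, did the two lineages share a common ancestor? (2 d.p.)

4.69

P = 51/557 ≈ 0.091562 and Q = 1/557 ≈ 0.001795.
Under the Kimura two-parameter model, d = −½ ln(1 − 2P − Q) − ¼ ln(1 − 2Q).
1 − 2P − Q = 0.815081, giving −½ ln(0.815081) = 0.102234.
1 − 2Q = 0.99641, giving −¼ ln(0.99641) = 0.000899.
d = 0.102234 + 0.000899 = 0.103133.
Under a molecular clock d = 2μt, so t = d/(2μ) = 0.103133 / (2 × 1.1 × 10^-8) = 4.69 million years.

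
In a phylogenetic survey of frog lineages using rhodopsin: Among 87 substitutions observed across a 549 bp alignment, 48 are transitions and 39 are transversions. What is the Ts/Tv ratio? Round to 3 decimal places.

1.231

R = 48/39 = 1.230769… ≈ 1.231 (to 3 d.p.).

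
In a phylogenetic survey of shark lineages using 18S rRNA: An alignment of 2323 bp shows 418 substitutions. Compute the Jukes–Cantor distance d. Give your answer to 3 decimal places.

0.206

p = 418/2323 ≈ 0.17994.
d = −(3/4) ln(1 − 4p/3) = −0.75 ln(1 − 0.23992) = −0.75 ln(0.76008)
  = −0.75 × (-0.274332) = 0.205749 substitutions/site.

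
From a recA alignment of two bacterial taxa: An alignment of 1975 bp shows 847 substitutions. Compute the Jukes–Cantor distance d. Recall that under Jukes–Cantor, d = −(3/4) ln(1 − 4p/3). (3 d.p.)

p = 847/1975 ≈ 0.428861.
d = −(3/4) ln(1 − 4p/3) = −0.75 ln(1 − 0.571815) = −0.75 ln(0.428185)
  = −0.75 × (-0.848200) = 0.636150 substitutions/site.

0.636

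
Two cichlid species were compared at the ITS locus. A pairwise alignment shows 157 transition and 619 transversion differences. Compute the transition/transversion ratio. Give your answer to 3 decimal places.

0.254

R = 157/619 = 0.253634… ≈ 0.254 (to 3 d.p.).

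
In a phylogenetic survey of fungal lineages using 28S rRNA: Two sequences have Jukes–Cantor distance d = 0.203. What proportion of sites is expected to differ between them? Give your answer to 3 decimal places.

0.178

p = (3/4)(1 − e^(−4d/3)) = 0.75 × (1 − e^(-0.270667)) = 0.75 × (1 − 0.762870) = 0.177848.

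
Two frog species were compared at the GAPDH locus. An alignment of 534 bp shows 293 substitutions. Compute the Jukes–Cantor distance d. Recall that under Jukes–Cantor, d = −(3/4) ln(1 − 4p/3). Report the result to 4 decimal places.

p = 293/534 ≈ 0.548689.
d = −(3/4) ln(1 − 4p/3) = −0.75 ln(1 − 0.731585) = −0.75 ln(0.268415)
  = −0.75 × (-1.315221) = 0.986416 substitutions/site.

0.9864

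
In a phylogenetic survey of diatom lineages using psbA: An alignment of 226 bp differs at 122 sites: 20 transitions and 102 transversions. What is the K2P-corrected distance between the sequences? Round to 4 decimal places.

P = 20/226 ≈ 0.088496 and Q = 102/226 ≈ 0.451327.
Under the Kimura two-parameter model, d = −½ ln(1 − 2P − Q) − ¼ ln(1 − 2Q).
1 − 2P − Q = 0.371681, giving −½ ln(0.371681) = 0.494860.
1 − 2Q = 0.097346, giving −¼ ln(0.097346) = 0.582371.
d = 0.494860 + 0.582371 = 1.077231.

1.0772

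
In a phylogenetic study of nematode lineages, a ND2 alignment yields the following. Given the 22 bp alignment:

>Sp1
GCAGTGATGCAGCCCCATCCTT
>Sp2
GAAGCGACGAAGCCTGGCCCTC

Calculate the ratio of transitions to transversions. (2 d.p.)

2.00

Transitions are A↔G and C↔T; transversions are all other mismatches.
Transitions: 6. Transversions: 3.
R = 6/3 = 2.00.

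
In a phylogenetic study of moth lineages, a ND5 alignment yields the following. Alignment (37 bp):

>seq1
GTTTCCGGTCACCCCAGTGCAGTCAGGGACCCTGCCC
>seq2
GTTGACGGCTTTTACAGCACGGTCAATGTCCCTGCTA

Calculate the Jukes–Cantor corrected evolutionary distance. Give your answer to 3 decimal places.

0.645

The sequences differ at 16 of 37 sites, so p = 16/37 ≈ 0.432432.
d = −(3/4) ln(1 − 4p/3) = −0.75 ln(1 − 0.576576) = −0.75 ln(0.423424)
  = −0.75 × (-0.859381) = 0.644536 substitutions/site.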